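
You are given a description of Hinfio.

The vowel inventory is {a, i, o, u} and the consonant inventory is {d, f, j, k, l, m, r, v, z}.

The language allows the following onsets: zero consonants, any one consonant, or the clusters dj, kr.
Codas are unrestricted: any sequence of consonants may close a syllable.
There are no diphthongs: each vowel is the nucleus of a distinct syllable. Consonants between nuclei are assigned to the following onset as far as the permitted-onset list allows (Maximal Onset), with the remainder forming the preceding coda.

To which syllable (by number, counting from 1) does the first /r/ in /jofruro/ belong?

2

Nuclei (vowels): o, u, o → 3 syllables.
Between /o/ (V1) and /u/ (V2): cluster /fr/ — the longest permitted-onset suffix is /r/; onset = /r/, preceding coda = /f/.
Between /u/ (V2) and /o/ (V3): /r/ → onset of the next syllable (single consonants are always licit onsets).
So the parse is jof.ru.ro.
The first /r/ is in the onset of syllable 2 (/ru/).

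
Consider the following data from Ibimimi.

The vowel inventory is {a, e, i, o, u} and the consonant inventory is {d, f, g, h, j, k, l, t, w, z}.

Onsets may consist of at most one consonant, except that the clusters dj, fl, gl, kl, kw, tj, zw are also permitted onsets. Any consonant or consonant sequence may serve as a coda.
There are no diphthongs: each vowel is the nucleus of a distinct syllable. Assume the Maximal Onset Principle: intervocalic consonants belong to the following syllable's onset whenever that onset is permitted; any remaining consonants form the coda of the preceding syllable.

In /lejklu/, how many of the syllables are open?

1

Vowels present: e, u; each is a nucleus, giving 2 syllables.
Between /e/ (V1) and /u/ (V2): /jkl/ — longest licit onset from the right is /kl/, leaving /j/ as coda.
Syllabification: lej.klu.
Classifying each syllable: /lej/ (closed), /klu/ (open).
Open syllables: 1.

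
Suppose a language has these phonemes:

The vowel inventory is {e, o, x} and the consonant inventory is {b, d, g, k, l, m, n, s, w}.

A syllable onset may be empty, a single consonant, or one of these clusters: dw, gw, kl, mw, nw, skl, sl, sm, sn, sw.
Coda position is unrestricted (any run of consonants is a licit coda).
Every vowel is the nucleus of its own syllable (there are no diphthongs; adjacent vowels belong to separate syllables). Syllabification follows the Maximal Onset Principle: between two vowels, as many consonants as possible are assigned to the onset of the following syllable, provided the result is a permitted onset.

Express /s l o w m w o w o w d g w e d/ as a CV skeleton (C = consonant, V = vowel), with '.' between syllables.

The vowels are o, o, o, e — 4 nuclei, so 4 syllables.
Between /o/ (V1) and /o/ (V2): /wmw/ splits as /w/ + /mw/ (/mw/ is the longest suffix that is a licit onset).
Between /o/ (V2) and /o/ (V3): /w/ → onset of the next syllable (single consonants are always licit onsets).
Between /o/ (V3) and /e/ (V4): /wdgw/ — longest licit onset from the right is /gw/, leaving /wd/ as coda.
So the parse is slow.mwo.wowd.gwed.
Mapping each syllable to C/V: /slow/ → CCVC, /mwo/ → CCV, /wowd/ → CVCC, /gwed/ → CCVC.

CCVC.CCV.CVCC.CCVC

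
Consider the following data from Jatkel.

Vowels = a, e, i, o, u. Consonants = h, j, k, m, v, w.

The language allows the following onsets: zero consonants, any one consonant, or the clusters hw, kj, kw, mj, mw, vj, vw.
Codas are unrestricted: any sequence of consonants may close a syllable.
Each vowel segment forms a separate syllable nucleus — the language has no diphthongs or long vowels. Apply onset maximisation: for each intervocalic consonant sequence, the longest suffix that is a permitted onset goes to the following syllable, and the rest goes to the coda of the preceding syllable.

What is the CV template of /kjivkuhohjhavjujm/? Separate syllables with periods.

CCVC.CV.CVCC.CV.CCVCC

Vowels present: i, u, o, a, u; each is a nucleus, giving 5 syllables.
V1 /i/ – V2 /u/: /vk/; trying suffixes from longest down, /k/ is the first permitted one, so coda /v/ | onset /k/.
V2 /u/ – V3 /o/: /h/ is a single consonant, so it becomes the next onset.
V3 /o/ – V4 /a/: /hjh/ splits as /hj/ + /h/ (/h/ is the longest suffix that is a licit onset).
V4 /a/ – V5 /u/: cluster /vj/ — /vj/ is itself a permitted onset, so the whole cluster goes right; preceding coda = ∅.
Result: kjiv.ku.hohj.ha.vjujm.
Mapping each syllable to C/V: /kjiv/ → CCVC, /ku/ → CV, /hohj/ → CVCC, /ha/ → CV, /vjujm/ → CCVCC.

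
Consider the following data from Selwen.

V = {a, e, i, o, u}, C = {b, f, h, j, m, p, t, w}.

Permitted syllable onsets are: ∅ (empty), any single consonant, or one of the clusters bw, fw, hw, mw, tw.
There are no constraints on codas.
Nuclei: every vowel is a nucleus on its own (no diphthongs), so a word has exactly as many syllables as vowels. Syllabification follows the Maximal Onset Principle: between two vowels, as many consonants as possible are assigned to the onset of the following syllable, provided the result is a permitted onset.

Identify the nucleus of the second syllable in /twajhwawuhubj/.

a

The vowels are a, a, u, u — 4 nuclei, so 4 syllables.
The second nucleus (vowel 2 from the left) is /a/.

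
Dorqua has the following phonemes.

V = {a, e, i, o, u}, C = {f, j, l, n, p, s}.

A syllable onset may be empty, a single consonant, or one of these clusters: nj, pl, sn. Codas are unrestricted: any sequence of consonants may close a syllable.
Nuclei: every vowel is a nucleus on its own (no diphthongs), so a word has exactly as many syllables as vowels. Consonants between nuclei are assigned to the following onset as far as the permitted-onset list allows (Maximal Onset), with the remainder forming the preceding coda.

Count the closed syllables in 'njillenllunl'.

Nuclei (vowels): i, e, u → 3 syllables.
V1 /i/ – V2 /e/: cluster /ll/ — the longest permitted-onset suffix is /l/; onset = /l/, preceding coda = /l/.
V2 /e/ – V3 /u/: /nll/ splits as /nl/ + /l/ (/l/ is the longest suffix that is a licit onset).
So the parse is njil.lenl.lunl.
Classifying each syllable: /njil/ (closed), /lenl/ (closed), /lunl/ (closed).
Closed syllables: 3.

3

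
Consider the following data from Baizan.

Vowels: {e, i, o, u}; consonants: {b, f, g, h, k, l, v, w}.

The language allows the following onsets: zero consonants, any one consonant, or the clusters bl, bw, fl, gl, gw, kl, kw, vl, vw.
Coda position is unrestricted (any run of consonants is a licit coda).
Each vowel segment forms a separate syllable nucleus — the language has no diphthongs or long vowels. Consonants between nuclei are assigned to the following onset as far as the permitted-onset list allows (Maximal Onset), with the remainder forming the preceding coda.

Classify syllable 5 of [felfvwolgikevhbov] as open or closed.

closed

Nuclei (vowels): e, o, i, e, o → 5 syllables.
V1 /e/ – V2 /o/: /lfvw/ splits as /lf/ + /vw/ (/vw/ is the longest suffix that is a licit onset).
V2 /o/ – V3 /i/: cluster /lg/ — the longest permitted-onset suffix is /g/; onset = /g/, preceding coda = /l/.
V3 /i/ – V4 /e/: /k/ → onset of the next syllable (single consonants are always licit onsets).
V4 /e/ – V5 /o/: /vhb/; trying suffixes from longest down, /b/ is the first permitted one, so coda /vh/ | onset /b/.
So the parse is felf.vwol.gi.kevh.bov.
Syllable 5 is /bov/ with coda /v/, so it is closed.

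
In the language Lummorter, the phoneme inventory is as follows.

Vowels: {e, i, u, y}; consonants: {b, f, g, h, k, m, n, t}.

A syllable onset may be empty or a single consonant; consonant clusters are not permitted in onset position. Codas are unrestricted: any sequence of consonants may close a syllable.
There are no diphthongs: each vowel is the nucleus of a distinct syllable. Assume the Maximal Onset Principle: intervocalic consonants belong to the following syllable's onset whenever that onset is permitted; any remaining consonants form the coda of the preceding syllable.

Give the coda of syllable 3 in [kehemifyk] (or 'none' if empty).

none

Vowels present: e, e, i, y; each is a nucleus, giving 4 syllables.
V1 /e/ – V2 /e/: /h/ is a single consonant, so it becomes the next onset.
V2 /e/ – V3 /i/: just /m/ — single C goes to the following onset.
V3 /i/ – V4 /y/: just /f/ — single C goes to the following onset.
Result: ke.he.mi.fyk.
Syllable 3 is /mi/: onset /m/, nucleus /i/, coda ∅.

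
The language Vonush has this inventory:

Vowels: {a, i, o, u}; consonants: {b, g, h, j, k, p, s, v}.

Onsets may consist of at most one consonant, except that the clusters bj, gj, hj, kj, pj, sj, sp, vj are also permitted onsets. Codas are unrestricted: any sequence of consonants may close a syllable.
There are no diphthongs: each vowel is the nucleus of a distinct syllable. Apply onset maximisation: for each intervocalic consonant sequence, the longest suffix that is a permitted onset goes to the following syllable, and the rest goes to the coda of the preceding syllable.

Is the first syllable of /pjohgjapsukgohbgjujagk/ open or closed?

closed

Nuclei (vowels): o, a, u, o, u, a → 6 syllables.
Between /o/ (V1) and /a/ (V2): /hgj/; trying suffixes from longest down, /gj/ is the first permitted one, so coda /h/ | onset /gj/.
Between /a/ (V2) and /u/ (V3): cluster /ps/ — the longest permitted-onset suffix is /s/; onset = /s/, preceding coda = /p/.
Between /u/ (V3) and /o/ (V4): /kg/ splits as /k/ + /g/ (/g/ is the longest suffix that is a licit onset).
Between /o/ (V4) and /u/ (V5): /hbgj/ splits as /hb/ + /gj/ (/gj/ is the longest suffix that is a licit onset).
Between /u/ (V5) and /a/ (V6): /j/ → onset of the next syllable (single consonants are always licit onsets).
Putting it together: pjoh.gjap.suk.gohb.gju.jagk.
Syllable 1 is /pjoh/ with coda /h/, so it is closed.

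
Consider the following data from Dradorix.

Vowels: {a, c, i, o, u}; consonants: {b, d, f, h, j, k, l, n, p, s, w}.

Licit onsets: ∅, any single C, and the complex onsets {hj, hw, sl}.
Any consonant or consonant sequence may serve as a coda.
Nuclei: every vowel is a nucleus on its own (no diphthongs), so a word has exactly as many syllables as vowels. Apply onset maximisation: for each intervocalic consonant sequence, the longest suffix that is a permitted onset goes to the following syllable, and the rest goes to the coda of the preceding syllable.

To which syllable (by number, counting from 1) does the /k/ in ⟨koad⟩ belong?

Nuclei (vowels): o, a → 2 syllables.
/o…a/ gap (V1→V2): nothing intervenes; syllable break is V.V.
Syllabification: ko.ad.
The /k/ is in the onset of syllable 1 (/ko/).

1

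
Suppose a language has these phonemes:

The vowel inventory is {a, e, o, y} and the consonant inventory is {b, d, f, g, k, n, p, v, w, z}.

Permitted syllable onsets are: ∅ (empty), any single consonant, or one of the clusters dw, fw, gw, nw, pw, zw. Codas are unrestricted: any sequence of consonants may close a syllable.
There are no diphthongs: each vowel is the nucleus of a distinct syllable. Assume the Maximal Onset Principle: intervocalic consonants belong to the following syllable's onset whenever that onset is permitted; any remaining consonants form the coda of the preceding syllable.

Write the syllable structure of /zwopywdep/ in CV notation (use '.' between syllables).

The vowels are o, y, e — 3 nuclei, so 3 syllables.
/o…y/ gap (V1→V2): just /p/ — single C goes to the following onset.
/y…e/ gap (V2→V3): cluster /wd/ — the longest permitted-onset suffix is /d/; onset = /d/, preceding coda = /w/.
Syllabification: zwo.pyw.dep.
Mapping each syllable to C/V: /zwo/ → CCV, /pyw/ → CVC, /dep/ → CVC.

CCV.CVC.CVC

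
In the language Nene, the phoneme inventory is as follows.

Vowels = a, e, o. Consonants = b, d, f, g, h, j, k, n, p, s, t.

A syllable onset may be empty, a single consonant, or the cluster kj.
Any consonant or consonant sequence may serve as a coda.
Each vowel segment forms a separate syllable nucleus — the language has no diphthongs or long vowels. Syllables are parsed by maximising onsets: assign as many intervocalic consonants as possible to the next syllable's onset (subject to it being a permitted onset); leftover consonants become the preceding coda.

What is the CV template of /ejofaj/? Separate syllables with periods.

Nuclei (vowels): e, o, a → 3 syllables.
σ1/σ2 boundary: /j/ → onset of the next syllable (single consonants are always licit onsets).
σ2/σ3 boundary: /f/ is a single consonant, so it becomes the next onset.
Syllabification: e.jo.faj.
Mapping each syllable to C/V: /e/ → V, /jo/ → CV, /faj/ → CVC.

V.CV.CVC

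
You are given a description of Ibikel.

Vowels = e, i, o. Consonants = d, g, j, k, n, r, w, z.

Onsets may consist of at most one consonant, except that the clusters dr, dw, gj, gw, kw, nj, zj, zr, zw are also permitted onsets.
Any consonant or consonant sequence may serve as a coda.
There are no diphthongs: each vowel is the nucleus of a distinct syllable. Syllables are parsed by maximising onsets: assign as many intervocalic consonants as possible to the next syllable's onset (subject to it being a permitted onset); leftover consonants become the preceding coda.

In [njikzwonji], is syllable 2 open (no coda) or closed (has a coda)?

open

Vowels present: i, o, i; each is a nucleus, giving 3 syllables.
σ1/σ2 boundary: /kzw/; trying suffixes from longest down, /zw/ is the first permitted one, so coda /k/ | onset /zw/.
σ2/σ3 boundary: /nj/ is a licit onset in full, so it all attaches to the next syllable.
So the parse is njik.zwo.nji.
Syllable 2 is /zwo/; it ends in its nucleus with no coda, so it is open.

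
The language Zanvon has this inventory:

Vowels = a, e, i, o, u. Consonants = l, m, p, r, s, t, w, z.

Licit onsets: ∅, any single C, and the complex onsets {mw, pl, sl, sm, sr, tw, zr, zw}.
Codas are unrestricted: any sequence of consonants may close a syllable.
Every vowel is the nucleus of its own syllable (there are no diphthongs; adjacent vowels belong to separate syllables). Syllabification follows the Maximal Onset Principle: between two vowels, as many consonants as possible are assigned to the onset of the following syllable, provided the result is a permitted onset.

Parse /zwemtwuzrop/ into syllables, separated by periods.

zwem.twu.zrop

The vowels are e, u, o — 3 nuclei, so 3 syllables.
/e…u/ gap (V1→V2): cluster /mtw/ — the longest permitted-onset suffix is /tw/; onset = /tw/, preceding coda = /m/.
/u…o/ gap (V2→V3): /zr/ is a licit onset in full, so it all attaches to the next syllable.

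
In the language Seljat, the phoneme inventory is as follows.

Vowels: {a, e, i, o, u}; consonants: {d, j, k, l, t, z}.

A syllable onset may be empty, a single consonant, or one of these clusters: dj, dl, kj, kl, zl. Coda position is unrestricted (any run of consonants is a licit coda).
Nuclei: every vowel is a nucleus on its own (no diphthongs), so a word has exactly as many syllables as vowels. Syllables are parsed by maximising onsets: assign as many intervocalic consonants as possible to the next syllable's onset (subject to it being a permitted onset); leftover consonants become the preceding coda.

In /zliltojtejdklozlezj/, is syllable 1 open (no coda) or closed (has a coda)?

closed

The vowels are i, o, e, o, e — 5 nuclei, so 5 syllables.
Between /i/ (V1) and /o/ (V2): /lt/ splits as /l/ + /t/ (/t/ is the longest suffix that is a licit onset).
Between /o/ (V2) and /e/ (V3): /jt/ splits as /j/ + /t/ (/t/ is the longest suffix that is a licit onset).
Between /e/ (V3) and /o/ (V4): /jdkl/ — longest licit onset from the right is /kl/, leaving /jd/ as coda.
Between /o/ (V4) and /e/ (V5): /zl/ is a licit onset in full, so it all attaches to the next syllable.
Putting it together: zlil.toj.tejd.klo.zlezj.
Syllable 1 is /zlil/ with coda /l/, so it is closed.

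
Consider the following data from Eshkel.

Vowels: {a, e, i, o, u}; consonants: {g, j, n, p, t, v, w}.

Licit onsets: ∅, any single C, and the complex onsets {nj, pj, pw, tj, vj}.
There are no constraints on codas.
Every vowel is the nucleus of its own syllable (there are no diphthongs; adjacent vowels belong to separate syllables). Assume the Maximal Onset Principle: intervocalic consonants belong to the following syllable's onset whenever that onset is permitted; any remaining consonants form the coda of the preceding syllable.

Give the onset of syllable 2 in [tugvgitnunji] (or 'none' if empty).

Vowels present: u, i, u, i; each is a nucleus, giving 4 syllables.
V1 /u/ – V2 /i/: /gvg/ splits as /gv/ + /g/ (/g/ is the longest suffix that is a licit onset).
V2 /i/ – V3 /u/: cluster /tn/ — the longest permitted-onset suffix is /n/; onset = /n/, preceding coda = /t/.
V3 /u/ – V4 /i/: /nj/ — entire cluster is a permitted onset → onset /nj/, coda ∅.
So the parse is tugv.git.nu.nji.
Syllable 2 is /git/: onset /g/, nucleus /i/, coda /t/.

g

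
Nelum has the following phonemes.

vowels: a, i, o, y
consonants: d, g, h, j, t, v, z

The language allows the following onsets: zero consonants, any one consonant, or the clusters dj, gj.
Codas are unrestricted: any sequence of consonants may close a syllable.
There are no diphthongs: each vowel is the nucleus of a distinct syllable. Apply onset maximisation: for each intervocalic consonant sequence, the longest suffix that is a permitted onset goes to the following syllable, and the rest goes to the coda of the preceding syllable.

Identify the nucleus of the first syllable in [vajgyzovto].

Nuclei (vowels): a, y, o, o → 4 syllables.
The first nucleus (vowel 1 from the left) is /a/.

a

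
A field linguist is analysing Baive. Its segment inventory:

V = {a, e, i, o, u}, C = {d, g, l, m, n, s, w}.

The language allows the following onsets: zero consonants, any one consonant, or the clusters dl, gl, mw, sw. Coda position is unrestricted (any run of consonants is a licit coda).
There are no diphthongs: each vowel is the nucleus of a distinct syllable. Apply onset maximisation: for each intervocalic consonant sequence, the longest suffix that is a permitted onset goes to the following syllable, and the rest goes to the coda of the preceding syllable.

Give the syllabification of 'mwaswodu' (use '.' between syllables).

Vowels present: a, o, u; each is a nucleus, giving 3 syllables.
Between /a/ (V1) and /o/ (V2): /sw/ is a licit onset in full, so it all attaches to the next syllable.
Between /o/ (V2) and /u/ (V3): /d/ → onset of the next syllable (single consonants are always licit onsets).

mwa.swo.du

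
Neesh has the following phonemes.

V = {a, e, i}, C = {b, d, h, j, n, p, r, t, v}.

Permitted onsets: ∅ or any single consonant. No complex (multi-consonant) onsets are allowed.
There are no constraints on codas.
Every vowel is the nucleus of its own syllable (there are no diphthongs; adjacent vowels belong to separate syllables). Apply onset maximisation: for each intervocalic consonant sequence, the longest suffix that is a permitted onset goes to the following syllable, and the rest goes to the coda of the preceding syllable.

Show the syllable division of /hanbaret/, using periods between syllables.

Nuclei (vowels): a, a, e → 3 syllables.
σ1/σ2 boundary: cluster /nb/ — the longest permitted-onset suffix is /b/; onset = /b/, preceding coda = /n/.
σ2/σ3 boundary: /r/ → onset of the next syllable (single consonants are always licit onsets).

han.ba.ret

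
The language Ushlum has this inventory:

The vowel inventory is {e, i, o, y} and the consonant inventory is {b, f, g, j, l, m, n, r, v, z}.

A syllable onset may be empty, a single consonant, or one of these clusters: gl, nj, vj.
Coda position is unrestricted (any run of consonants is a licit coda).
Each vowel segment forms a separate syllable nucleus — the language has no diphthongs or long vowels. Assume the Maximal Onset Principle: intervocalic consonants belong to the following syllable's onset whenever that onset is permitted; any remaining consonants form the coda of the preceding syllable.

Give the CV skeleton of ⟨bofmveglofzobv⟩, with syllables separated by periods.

Vowels present: o, e, o, o; each is a nucleus, giving 4 syllables.
/o…e/ gap (V1→V2): /fmv/ splits as /fm/ + /v/ (/v/ is the longest suffix that is a licit onset).
/e…o/ gap (V2→V3): /gl/ is a licit onset in full, so it all attaches to the next syllable.
/o…o/ gap (V3→V4): /fz/ splits as /f/ + /z/ (/z/ is the longest suffix that is a licit onset).
So the parse is bofm.ve.glof.zobv.
Mapping each syllable to C/V: /bofm/ → CVCC, /ve/ → CV, /glof/ → CCVC, /zobv/ → CVCC.

CVCC.CV.CCVC.CVCC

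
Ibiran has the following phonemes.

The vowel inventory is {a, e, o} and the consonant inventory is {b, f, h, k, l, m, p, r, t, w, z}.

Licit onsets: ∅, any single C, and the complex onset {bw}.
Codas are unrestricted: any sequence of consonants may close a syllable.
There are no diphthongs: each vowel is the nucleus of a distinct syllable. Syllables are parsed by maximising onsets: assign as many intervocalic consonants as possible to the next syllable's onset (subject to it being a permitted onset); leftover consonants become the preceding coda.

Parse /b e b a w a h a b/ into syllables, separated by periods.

be.ba.wa.hab

Nuclei (vowels): e, a, a, a → 4 syllables.
Between /e/ (V1) and /a/ (V2): /b/ → onset of the next syllable (single consonants are always licit onsets).
Between /a/ (V2) and /a/ (V3): just /w/ — single C goes to the following onset.
Between /a/ (V3) and /a/ (V4): /h/ → onset of the next syllable (single consonants are always licit onsets).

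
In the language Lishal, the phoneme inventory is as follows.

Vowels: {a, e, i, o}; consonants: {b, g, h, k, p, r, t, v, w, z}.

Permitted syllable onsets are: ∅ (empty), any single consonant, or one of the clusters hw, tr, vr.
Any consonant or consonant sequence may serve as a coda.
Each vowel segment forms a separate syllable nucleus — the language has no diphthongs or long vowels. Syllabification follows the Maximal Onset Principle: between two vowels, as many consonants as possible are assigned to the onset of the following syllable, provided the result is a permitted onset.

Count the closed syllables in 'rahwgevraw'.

The vowels are a, e, a — 3 nuclei, so 3 syllables.
σ1/σ2 boundary: cluster /hwg/ — the longest permitted-onset suffix is /g/; onset = /g/, preceding coda = /hw/.
σ2/σ3 boundary: /vr/ is a licit onset in full, so it all attaches to the next syllable.
Result: rahw.ge.vraw.
Classifying each syllable: /rahw/ (closed), /ge/ (open), /vraw/ (closed).
Closed syllables: 2.

2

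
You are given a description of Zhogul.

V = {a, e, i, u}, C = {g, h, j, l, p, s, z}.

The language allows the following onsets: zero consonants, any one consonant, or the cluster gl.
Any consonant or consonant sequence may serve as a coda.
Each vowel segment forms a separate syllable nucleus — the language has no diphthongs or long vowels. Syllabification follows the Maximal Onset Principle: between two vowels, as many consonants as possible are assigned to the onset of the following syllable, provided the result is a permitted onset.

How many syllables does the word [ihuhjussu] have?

Vowels present: i, u, u, u; each is a nucleus, giving 4 syllables.

4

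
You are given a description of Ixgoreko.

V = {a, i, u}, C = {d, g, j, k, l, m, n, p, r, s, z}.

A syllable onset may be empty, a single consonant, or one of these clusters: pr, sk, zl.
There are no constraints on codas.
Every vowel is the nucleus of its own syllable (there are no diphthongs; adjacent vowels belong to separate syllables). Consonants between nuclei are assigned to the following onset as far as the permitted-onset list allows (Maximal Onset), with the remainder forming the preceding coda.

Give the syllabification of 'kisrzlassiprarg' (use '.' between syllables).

kisr.zlas.si.prarg

Vowels present: i, a, i, a; each is a nucleus, giving 4 syllables.
V1 /i/ – V2 /a/: /srzl/ splits as /sr/ + /zl/ (/zl/ is the longest suffix that is a licit onset).
V2 /a/ – V3 /i/: cluster /ss/ — the longest permitted-onset suffix is /s/; onset = /s/, preceding coda = /s/.
V3 /i/ – V4 /a/: cluster /pr/ — /pr/ is itself a permitted onset, so the whole cluster goes right; preceding coda = ∅.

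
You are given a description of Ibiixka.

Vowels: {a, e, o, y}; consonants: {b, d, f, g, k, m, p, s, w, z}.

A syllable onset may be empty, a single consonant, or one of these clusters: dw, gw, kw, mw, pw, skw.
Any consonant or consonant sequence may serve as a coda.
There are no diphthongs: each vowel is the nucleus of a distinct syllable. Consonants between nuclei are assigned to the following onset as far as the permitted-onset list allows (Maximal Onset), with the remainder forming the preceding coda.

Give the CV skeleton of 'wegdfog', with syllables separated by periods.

The vowels are e, o — 2 nuclei, so 2 syllables.
/e…o/ gap (V1→V2): /gdf/ splits as /gd/ + /f/ (/f/ is the longest suffix that is a licit onset).
So the parse is wegd.fog.
Mapping each syllable to C/V: /wegd/ → CVCC, /fog/ → CVC.

CVCC.CVC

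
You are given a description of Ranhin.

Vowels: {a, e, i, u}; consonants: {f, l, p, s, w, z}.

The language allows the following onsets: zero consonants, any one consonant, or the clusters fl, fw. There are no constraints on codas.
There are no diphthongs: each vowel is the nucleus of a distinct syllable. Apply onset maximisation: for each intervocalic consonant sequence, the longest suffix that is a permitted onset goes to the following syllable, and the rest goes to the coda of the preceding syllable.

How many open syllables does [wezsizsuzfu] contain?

1

Nuclei (vowels): e, i, u, u → 4 syllables.
/e…i/ gap (V1→V2): /zs/ — longest licit onset from the right is /s/, leaving /z/ as coda.
/i…u/ gap (V2→V3): cluster /zs/ — the longest permitted-onset suffix is /s/; onset = /s/, preceding coda = /z/.
/u…u/ gap (V3→V4): /zf/ — longest licit onset from the right is /f/, leaving /z/ as coda.
Putting it together: wez.siz.suz.fu.
Classifying each syllable: /wez/ (closed), /siz/ (closed), /suz/ (closed), /fu/ (open).
Open syllables: 1.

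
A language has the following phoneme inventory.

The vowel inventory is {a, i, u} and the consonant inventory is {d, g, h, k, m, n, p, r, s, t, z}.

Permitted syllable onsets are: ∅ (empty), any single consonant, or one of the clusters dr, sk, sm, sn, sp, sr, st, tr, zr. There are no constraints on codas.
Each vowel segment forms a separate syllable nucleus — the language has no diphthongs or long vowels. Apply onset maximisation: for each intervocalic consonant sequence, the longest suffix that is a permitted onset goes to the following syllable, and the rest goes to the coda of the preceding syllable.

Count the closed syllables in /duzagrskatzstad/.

3

The vowels are u, a, a, a — 4 nuclei, so 4 syllables.
V1 /u/ – V2 /a/: /z/ is a single consonant, so it becomes the next onset.
V2 /a/ – V3 /a/: /grsk/; trying suffixes from longest down, /sk/ is the first permitted one, so coda /gr/ | onset /sk/.
V3 /a/ – V4 /a/: /tzst/ splits as /tz/ + /st/ (/st/ is the longest suffix that is a licit onset).
Putting it together: du.zagr.skatz.stad.
Classifying each syllable: /du/ (open), /zagr/ (closed), /skatz/ (closed), /stad/ (closed).
Closed syllables: 3.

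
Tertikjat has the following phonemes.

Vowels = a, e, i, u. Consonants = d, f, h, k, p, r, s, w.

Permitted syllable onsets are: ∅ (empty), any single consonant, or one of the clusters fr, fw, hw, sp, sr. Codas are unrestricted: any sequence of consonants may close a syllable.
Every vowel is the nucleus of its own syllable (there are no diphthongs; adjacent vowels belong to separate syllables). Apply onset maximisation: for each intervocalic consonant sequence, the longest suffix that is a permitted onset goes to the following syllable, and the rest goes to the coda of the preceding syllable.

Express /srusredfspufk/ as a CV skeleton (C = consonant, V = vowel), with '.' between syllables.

The vowels are u, e, u — 3 nuclei, so 3 syllables.
V1 /u/ – V2 /e/: /sr/ — entire cluster is a permitted onset → onset /sr/, coda ∅.
V2 /e/ – V3 /u/: cluster /dfsp/ — the longest permitted-onset suffix is /sp/; onset = /sp/, preceding coda = /df/.
Putting it together: sru.sredf.spufk.
Mapping each syllable to C/V: /sru/ → CCV, /sredf/ → CCVCC, /spufk/ → CCVCC.

CCV.CCVCC.CCVCC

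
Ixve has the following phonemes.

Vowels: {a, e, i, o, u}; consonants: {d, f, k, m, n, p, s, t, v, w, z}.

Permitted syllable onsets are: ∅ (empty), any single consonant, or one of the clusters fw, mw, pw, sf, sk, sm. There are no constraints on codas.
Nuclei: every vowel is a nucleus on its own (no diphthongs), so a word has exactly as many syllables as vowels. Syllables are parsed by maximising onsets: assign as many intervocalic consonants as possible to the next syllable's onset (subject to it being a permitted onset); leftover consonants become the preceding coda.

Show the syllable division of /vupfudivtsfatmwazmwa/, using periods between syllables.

vup.fu.divt.sfat.mwaz.mwa

Nuclei (vowels): u, u, i, a, a, a → 6 syllables.
V1 /u/ – V2 /u/: /pf/ — longest licit onset from the right is /f/, leaving /p/ as coda.
V2 /u/ – V3 /i/: /d/ → onset of the next syllable (single consonants are always licit onsets).
V3 /i/ – V4 /a/: /vtsf/ — longest licit onset from the right is /sf/, leaving /vt/ as coda.
V4 /a/ – V5 /a/: /tmw/; trying suffixes from longest down, /mw/ is the first permitted one, so coda /t/ | onset /mw/.
V5 /a/ – V6 /a/: /zmw/ — longest licit onset from the right is /mw/, leaving /z/ as coda.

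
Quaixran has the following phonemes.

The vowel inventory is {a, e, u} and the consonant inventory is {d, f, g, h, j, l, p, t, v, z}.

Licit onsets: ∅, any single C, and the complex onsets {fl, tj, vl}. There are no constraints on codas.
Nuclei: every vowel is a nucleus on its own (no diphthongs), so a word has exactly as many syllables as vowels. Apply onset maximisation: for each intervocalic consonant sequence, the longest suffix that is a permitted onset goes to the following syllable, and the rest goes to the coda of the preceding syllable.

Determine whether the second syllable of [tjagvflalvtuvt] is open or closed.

closed

Vowels present: a, a, u; each is a nucleus, giving 3 syllables.
σ1/σ2 boundary: cluster /gvfl/ — the longest permitted-onset suffix is /fl/; onset = /fl/, preceding coda = /gv/.
σ2/σ3 boundary: /lvt/; trying suffixes from longest down, /t/ is the first permitted one, so coda /lv/ | onset /t/.
Syllabification: tjagv.flalv.tuvt.
Syllable 2 is /flalv/ with coda /lv/, so it is closed.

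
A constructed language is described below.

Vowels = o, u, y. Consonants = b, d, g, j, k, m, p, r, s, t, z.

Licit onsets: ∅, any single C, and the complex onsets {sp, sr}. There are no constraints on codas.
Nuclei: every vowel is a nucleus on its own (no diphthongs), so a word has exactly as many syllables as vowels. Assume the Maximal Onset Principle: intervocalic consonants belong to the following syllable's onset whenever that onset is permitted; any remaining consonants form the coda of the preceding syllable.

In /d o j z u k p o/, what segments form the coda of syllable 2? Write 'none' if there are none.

Nuclei (vowels): o, u, o → 3 syllables.
V1 /o/ – V2 /u/: /jz/ — longest licit onset from the right is /z/, leaving /j/ as coda.
V2 /u/ – V3 /o/: /kp/ splits as /k/ + /p/ (/p/ is the longest suffix that is a licit onset).
Result: doj.zuk.po.
Syllable 2 is /zuk/: onset /z/, nucleus /u/, coda /k/.

k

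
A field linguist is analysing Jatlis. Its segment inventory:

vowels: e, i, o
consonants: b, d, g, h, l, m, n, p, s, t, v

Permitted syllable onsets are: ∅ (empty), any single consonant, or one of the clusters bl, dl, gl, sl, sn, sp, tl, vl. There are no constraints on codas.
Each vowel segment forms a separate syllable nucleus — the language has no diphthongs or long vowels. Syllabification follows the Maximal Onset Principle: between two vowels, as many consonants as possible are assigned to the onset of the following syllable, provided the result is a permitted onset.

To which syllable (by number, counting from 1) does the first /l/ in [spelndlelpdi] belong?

1

Vowels present: e, e, i; each is a nucleus, giving 3 syllables.
/e…e/ gap (V1→V2): /lndl/ splits as /ln/ + /dl/ (/dl/ is the longest suffix that is a licit onset).
/e…i/ gap (V2→V3): /lpd/; trying suffixes from longest down, /d/ is the first permitted one, so coda /lp/ | onset /d/.
Putting it together: speln.dlelp.di.
The first /l/ is in the coda of syllable 1 (/speln/).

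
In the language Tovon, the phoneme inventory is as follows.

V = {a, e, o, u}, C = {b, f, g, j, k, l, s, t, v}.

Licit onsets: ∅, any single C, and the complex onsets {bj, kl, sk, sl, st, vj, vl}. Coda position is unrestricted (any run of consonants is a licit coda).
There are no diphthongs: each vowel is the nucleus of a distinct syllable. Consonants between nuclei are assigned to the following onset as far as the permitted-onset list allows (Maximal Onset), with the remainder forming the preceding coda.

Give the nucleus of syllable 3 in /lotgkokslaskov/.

a

Nuclei (vowels): o, o, a, o → 4 syllables.
The third nucleus (vowel 3 from the left) is /a/.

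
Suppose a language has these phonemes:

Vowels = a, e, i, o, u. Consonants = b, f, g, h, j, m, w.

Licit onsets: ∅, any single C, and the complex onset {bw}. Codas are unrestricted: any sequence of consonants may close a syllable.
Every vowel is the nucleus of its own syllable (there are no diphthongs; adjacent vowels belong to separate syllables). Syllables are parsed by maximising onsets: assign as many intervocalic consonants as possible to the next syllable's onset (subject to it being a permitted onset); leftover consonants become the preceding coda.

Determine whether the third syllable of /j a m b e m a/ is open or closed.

The vowels are a, e, a — 3 nuclei, so 3 syllables.
Between /a/ (V1) and /e/ (V2): cluster /mb/ — the longest permitted-onset suffix is /b/; onset = /b/, preceding coda = /m/.
Between /e/ (V2) and /a/ (V3): /m/ is a single consonant, so it becomes the next onset.
Syllabification: jam.be.ma.
Syllable 3 is /ma/; it ends in its nucleus with no coda, so it is open.

open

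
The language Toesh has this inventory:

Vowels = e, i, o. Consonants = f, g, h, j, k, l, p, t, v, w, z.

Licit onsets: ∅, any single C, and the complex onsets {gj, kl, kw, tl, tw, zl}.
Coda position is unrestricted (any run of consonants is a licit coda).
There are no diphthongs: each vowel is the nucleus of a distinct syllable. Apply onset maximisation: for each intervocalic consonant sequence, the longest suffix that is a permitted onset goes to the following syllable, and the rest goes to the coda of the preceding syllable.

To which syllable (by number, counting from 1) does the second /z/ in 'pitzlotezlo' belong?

4

The vowels are i, o, e, o — 4 nuclei, so 4 syllables.
σ1/σ2 boundary: /tzl/; trying suffixes from longest down, /zl/ is the first permitted one, so coda /t/ | onset /zl/.
σ2/σ3 boundary: /t/ → onset of the next syllable (single consonants are always licit onsets).
σ3/σ4 boundary: /zl/ is a licit onset in full, so it all attaches to the next syllable.
So the parse is pit.zlo.te.zlo.
The second /z/ is in the onset of syllable 4 (/zlo/).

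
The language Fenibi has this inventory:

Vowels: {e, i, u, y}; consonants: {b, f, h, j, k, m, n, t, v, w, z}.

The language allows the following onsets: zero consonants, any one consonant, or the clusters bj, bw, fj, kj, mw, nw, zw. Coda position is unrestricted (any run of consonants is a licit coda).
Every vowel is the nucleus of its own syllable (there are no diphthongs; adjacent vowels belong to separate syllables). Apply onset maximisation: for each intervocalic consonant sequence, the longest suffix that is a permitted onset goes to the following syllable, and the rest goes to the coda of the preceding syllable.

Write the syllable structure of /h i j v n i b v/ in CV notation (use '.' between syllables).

CVCC.CVCC

Nuclei (vowels): i, i → 2 syllables.
V1 /i/ – V2 /i/: /jvn/ — longest licit onset from the right is /n/, leaving /jv/ as coda.
Syllabification: hijv.nibv.
Mapping each syllable to C/V: /hijv/ → CVCC, /nibv/ → CVCC.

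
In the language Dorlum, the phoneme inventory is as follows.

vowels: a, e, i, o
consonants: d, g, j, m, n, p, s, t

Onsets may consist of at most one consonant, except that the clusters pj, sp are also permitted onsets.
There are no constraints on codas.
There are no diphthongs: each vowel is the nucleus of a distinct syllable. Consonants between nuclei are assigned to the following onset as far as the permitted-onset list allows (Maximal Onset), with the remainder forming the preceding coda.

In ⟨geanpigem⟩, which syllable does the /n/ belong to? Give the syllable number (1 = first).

2

Vowels present: e, a, i, e; each is a nucleus, giving 4 syllables.
Between /e/ (V1) and /a/ (V2): no consonants, so the boundary falls immediately after /e/.
Between /a/ (V2) and /i/ (V3): /np/ — longest licit onset from the right is /p/, leaving /n/ as coda.
Between /i/ (V3) and /e/ (V4): /g/ → onset of the next syllable (single consonants are always licit onsets).
Result: ge.an.pi.gem.
The /n/ is in the coda of syllable 2 (/an/).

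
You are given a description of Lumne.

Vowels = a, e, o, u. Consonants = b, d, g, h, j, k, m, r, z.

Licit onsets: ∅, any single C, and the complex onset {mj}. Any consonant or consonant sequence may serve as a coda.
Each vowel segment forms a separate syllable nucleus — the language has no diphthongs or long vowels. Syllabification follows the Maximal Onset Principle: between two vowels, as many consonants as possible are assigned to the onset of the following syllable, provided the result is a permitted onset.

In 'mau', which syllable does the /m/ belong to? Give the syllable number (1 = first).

1

The vowels are a, u — 2 nuclei, so 2 syllables.
/a…u/ gap (V1→V2): no consonants, so the boundary falls immediately after /a/.
Syllabification: ma.u.
The /m/ is in the onset of syllable 1 (/ma/).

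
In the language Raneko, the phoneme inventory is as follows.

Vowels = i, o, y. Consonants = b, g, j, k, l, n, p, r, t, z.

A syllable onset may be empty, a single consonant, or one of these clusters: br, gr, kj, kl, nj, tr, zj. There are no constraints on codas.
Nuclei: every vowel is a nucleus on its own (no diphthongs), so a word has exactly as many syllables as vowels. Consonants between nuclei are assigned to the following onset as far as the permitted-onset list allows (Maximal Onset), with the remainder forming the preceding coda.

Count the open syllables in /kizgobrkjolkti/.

Nuclei (vowels): i, o, o, i → 4 syllables.
V1 /i/ – V2 /o/: /zg/ — longest licit onset from the right is /g/, leaving /z/ as coda.
V2 /o/ – V3 /o/: /brkj/ splits as /br/ + /kj/ (/kj/ is the longest suffix that is a licit onset).
V3 /o/ – V4 /i/: cluster /lkt/ — the longest permitted-onset suffix is /t/; onset = /t/, preceding coda = /lk/.
Result: kiz.gobr.kjolk.ti.
Classifying each syllable: /kiz/ (closed), /gobr/ (closed), /kjolk/ (closed), /ti/ (open).
Open syllables: 1.

1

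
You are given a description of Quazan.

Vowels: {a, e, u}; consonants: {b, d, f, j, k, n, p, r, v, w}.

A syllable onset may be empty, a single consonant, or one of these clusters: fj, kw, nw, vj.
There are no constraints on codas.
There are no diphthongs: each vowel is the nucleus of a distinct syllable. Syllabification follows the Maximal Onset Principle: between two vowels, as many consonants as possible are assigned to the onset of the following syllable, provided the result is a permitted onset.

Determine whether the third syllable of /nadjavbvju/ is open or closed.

Nuclei (vowels): a, a, u → 3 syllables.
V1 /a/ – V2 /a/: /dj/ splits as /d/ + /j/ (/j/ is the longest suffix that is a licit onset).
V2 /a/ – V3 /u/: /vbvj/ splits as /vb/ + /vj/ (/vj/ is the longest suffix that is a licit onset).
Putting it together: nad.javb.vju.
Syllable 3 is /vju/; it ends in its nucleus with no coda, so it is open.

open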